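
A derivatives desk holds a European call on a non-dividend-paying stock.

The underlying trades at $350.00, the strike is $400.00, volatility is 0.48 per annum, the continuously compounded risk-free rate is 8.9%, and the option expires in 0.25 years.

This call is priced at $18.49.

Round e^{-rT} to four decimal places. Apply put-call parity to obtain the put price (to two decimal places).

$59.69

e^(−rT) = e^(−0.089·0.25) = 0.9780
Put-call parity: C − P = S − K·e^(−rT) = 350 − 400·0.9780 = 350 − 391.2000 = -41.2000
P = C − (C − P) = 18.49 − (-41.2000) = 59.6900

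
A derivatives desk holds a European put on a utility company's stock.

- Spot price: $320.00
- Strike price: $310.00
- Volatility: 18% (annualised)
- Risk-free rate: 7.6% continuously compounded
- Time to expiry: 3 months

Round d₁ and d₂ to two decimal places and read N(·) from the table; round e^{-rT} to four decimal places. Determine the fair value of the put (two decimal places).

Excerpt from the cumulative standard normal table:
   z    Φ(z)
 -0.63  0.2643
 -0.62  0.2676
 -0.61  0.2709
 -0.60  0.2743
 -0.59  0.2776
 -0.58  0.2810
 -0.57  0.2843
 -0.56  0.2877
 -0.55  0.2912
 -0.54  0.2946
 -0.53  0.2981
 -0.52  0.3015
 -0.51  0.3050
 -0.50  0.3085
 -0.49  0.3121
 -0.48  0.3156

$5.02

σ√T = 0.18·√0.25 = 0.0900
d₁ = [ln(320/310) + (0.076 + 0.18²/2)·0.25] / 0.0900 = [0.0317 + 0.0231] / 0.0900 = 0.6089 ⇒ 0.61
d₂ = d₁ − σ√T = 0.6089 − 0.0900 = 0.5189 ⇒ 0.52
e^(−rT) = e^(−0.076·0.25) = 0.9812
N(−d₂) = N(-0.52) = 0.3015;  N(−d₁) = N(-0.61) = 0.2709
P = 310·0.9812·0.3015 − 320·0.2709 = 91.7079 − 86.6880 = 5.0199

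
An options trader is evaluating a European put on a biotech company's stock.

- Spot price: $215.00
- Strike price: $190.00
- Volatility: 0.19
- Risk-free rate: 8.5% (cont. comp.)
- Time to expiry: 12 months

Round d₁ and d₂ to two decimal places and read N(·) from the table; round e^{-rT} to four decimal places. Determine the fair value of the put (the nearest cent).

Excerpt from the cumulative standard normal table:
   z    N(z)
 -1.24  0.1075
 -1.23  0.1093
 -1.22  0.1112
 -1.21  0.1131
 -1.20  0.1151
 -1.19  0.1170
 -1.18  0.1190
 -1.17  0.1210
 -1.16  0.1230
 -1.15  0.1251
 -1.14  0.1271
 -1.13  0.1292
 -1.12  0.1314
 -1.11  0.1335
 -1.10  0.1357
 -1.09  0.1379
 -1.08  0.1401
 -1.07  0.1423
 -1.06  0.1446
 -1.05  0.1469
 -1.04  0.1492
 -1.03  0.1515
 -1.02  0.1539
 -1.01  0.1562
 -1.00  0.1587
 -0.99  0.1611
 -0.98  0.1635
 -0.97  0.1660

$2.54

σ√T = 0.19·√1 = 0.1900
d₁ = [ln(215/190) + (0.085 + 0.19²/2)·1] / 0.1900 = [0.1236 + 0.1031] / 0.1900 = 1.1930 ≈ 1.19
d₂ = d₁ − σ√T = 1.1930 − 0.1900 = 1.0030 ≈ 1.00
e^(−rT) = e^(−0.085·1) = 0.9185
N(−d₂) = N(-1.00) = 0.1587;  N(−d₁) = N(-1.19) = 0.1170
P = 190·0.9185·0.1587 − 215·0.1170 = 27.6955 − 25.1550 = 2.5405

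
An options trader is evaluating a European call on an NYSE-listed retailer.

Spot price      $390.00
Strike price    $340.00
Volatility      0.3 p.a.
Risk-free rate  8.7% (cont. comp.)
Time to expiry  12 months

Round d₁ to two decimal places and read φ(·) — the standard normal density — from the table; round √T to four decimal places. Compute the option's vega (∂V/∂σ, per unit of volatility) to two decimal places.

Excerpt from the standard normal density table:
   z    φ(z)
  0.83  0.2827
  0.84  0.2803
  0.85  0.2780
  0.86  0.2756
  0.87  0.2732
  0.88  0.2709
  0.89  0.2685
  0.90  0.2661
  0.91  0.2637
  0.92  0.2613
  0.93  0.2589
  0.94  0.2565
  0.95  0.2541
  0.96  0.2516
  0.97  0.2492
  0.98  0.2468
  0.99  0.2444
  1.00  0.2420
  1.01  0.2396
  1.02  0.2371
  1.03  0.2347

103.78

T = 1;  σ√T = 0.3000
ln(S/K) + (r + σ²/2)T = ln(390/340) + (0.087 + 0.3²/2)·1 = 0.1372 + 0.1320 = 0.2692
d₁ = 0.2692 / 0.3000 = 0.8973 which rounds to 0.90
√T = √1 = 1.0000
φ(d₁) = φ(0.90) = 0.2661
vega = S·φ(d₁)·√T = 390·0.2661·1.0000 = 103.7790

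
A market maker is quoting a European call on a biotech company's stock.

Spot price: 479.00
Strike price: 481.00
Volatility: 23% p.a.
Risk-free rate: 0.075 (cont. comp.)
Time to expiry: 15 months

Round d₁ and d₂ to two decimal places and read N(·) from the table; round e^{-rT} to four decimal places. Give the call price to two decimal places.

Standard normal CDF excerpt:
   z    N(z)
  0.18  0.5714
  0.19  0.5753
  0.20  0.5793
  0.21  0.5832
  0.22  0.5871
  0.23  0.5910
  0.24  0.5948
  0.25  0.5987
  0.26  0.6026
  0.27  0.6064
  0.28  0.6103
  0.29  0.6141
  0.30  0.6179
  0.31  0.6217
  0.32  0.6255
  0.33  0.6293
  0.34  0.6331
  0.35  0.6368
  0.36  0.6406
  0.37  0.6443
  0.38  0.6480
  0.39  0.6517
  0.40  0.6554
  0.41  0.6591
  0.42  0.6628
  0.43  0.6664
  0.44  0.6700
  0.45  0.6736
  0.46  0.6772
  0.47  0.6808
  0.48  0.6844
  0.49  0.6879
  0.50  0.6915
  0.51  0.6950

σ√T = 0.23·√1.25 = 0.2571
d₁ = [ln(479/481) + (0.075 + 0.23²/2)·1.25] / 0.2571 = [-0.0042 + 0.1268] / 0.2571 = 0.4769 ⇒ 0.48
d₂ = d₁ − σ√T = 0.4769 − 0.2571 = 0.2198 ⇒ 0.22
e^(−rT) = e^(−0.075·1.25) = 0.9105
N(d₁) = N(0.48) = 0.6844;  N(d₂) = N(0.22) = 0.5871
C = 479·0.6844 − 481·0.9105·0.5871 = 327.8276 − 257.1207 = 70.7069

70.71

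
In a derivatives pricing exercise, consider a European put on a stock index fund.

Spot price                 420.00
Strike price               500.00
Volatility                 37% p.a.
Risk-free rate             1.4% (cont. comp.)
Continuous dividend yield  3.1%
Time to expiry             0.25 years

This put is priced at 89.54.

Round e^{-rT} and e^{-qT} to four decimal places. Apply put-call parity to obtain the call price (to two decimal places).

8.06

exp(−qT) = exp(−0.031·0.25) = 0.9923;  exp(−rT) = exp(−0.014·0.25) = 0.9965
Put-call parity: C − P = S·e^(−qT) − K·e^(−rT) = 420·0.9923 − 500·0.9965 = 416.7660 − 498.2500 = -81.4840
C = P + (C − P) = 89.54 + (-81.4840) = 8.0560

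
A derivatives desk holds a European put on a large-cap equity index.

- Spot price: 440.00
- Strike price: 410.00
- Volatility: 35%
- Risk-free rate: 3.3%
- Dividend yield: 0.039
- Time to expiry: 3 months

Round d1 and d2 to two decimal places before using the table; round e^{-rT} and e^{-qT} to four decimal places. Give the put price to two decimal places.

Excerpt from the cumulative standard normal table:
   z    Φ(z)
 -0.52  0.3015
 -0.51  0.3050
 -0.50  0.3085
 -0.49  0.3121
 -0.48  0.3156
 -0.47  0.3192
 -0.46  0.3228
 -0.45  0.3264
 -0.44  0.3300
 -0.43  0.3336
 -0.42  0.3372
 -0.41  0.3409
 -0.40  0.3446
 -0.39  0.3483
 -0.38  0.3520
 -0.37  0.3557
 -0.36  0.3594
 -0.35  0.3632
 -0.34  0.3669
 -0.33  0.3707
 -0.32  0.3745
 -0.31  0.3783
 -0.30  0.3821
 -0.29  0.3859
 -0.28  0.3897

16.31

σ√T = 0.35·√0.25 = 0.1750
d₁ = [ln(440/410) + (0.033 − 0.039 + ½·0.35²)·0.25] / (σ√T) = (0.0706 + 0.0138) / 0.1750 = 0.4825 which rounds to 0.48
d₂ = 0.4825 − 0.1750 = 0.3075 which rounds to 0.31
e^(−qT) = e^(−0.039·0.25) = 0.9903;  e^(−rT) = e^(−0.033·0.25) = 0.9918
P = 410·0.9918·N(-0.31) − 440·0.9903·N(-0.48) = 410·0.9918·0.3783 − 440·0.9903·0.3156 = 153.8312 − 137.5170 = 16.3141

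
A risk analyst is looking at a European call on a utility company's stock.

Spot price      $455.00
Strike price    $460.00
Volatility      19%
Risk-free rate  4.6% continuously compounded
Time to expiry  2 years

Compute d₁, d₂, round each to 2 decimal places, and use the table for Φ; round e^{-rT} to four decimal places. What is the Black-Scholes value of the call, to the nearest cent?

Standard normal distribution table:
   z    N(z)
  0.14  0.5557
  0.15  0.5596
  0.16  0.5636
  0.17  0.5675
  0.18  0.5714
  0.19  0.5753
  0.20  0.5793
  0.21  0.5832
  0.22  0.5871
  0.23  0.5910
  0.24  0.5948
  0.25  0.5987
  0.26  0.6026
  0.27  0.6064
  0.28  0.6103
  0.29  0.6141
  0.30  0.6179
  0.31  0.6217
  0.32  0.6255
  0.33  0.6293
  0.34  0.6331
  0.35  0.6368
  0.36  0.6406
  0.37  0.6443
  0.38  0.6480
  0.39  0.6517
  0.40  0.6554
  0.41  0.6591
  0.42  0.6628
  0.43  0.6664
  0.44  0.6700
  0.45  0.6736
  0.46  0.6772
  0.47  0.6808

σ√T = 0.19 × 1.4142 = 0.2687
d₁ = [ln(455/460) + (0.046 + ½·0.19²)·2] / (σ√T) = (-0.0109 + 0.1281) / 0.2687 = 0.4361 which rounds to 0.44
d₂ = 0.4361 − 0.2687 = 0.1674 which rounds to 0.17
e^(−rT) = e^(−0.046·2) = 0.9121
N(d₁) = N(0.44) = 0.6700;  N(d₂) = N(0.17) = 0.5675
C = 455·0.6700 − 460·0.9121·0.5675 = 304.8500 − 238.1037 = 66.7463

$66.75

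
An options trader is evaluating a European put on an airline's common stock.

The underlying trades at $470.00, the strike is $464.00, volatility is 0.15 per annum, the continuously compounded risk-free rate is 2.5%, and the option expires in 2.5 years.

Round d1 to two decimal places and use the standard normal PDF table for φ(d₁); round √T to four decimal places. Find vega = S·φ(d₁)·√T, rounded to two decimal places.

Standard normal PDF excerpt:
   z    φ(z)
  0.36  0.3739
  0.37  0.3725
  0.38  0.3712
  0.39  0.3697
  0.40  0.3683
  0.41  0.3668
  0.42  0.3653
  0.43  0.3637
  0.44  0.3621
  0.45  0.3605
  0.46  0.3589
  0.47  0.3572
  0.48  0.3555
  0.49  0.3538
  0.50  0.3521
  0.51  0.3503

269.08

T = 2.5;  σ√T = 0.2372
d₁ = [ln(470/464) + (0.025 + 0.15²/2)·2.5] / 0.2372 = [0.0128 + 0.0906] / 0.2372 = 0.4363 → 0.44
√T = √2.5 = 1.5811
φ(d₁) = φ(0.44) = 0.3621
vega = S·φ(d₁)·√T = 470·0.3621·1.5811 = 269.0827
(Vega is the same for a European call and put with the same parameters.)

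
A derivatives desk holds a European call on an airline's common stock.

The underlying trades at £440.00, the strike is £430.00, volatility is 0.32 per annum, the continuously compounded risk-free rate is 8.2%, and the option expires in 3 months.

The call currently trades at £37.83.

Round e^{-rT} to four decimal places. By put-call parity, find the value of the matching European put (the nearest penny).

£19.10

exp(−rT) = exp(−0.082·0.25) = 0.9797
Put-call parity: C − P = S − K·e^(−rT) = 440 − 430·0.9797 = 440 − 421.2710 = 18.7290
P = C − (C − P) = 37.83 − (18.7290) = 19.1010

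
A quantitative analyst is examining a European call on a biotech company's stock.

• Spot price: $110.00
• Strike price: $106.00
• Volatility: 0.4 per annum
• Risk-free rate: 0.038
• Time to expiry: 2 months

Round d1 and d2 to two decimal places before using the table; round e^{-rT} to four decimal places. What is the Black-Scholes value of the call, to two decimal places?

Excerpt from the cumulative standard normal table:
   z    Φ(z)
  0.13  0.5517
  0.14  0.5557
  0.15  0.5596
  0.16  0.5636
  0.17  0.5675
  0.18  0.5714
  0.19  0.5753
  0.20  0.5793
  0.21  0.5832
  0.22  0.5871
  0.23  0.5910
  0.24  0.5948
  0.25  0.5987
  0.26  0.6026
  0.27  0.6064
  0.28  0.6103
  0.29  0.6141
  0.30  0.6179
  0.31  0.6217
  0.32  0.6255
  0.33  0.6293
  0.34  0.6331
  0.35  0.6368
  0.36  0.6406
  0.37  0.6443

$9.86

σ√T = 0.4 × 0.4082 = 0.1633
d₁ = [ln(110/106) + (0.038 + ½·0.4²)·0.1667] / (σ√T) = (0.0370 + 0.0197) / 0.1633 = 0.3473 ≈ 0.35
d₂ = 0.3473 − 0.1633 = 0.1840 ≈ 0.18
exp(−rT) = exp(−0.038·0.1667) = 0.9937
N(d₁) = N(0.35) = 0.6368;  N(d₂) = N(0.18) = 0.5714
C = 110·0.6368 − 106·0.9937·0.5714 = 70.0480 − 60.1868 = 9.8612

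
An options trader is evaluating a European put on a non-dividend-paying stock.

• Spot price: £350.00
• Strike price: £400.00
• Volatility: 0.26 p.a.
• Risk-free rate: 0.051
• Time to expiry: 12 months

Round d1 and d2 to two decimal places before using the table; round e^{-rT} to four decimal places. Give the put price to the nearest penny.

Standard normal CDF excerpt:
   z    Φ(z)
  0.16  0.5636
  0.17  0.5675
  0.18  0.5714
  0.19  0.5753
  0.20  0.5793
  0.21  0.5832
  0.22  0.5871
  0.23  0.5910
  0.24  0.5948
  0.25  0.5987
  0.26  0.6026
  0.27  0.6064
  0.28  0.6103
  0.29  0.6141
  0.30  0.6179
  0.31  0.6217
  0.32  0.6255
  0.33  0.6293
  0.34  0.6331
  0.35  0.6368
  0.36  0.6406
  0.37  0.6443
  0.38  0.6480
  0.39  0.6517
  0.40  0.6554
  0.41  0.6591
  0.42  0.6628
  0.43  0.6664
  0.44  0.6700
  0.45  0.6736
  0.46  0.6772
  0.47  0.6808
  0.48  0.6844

σ√T = 0.26·√1 = 0.2600
ln(S/K) + (r + σ²/2)T = ln(350/400) + (0.051 + 0.26²/2)·1 = -0.1335 + 0.0848 = -0.0487
d₁ = -0.0487 / 0.2600 = -0.1874 → -0.19
d₂ = d₁ − σ√T = -0.1874 − 0.2600 = -0.4474 → -0.45
exp(−rT) = exp(−0.051·1) = 0.9503
P = 400·0.9503·N(0.45) − 350·N(0.19) = 400·0.9503·0.6736 − 350·0.5753 = 256.0488 − 201.3550 = 54.6938

£54.69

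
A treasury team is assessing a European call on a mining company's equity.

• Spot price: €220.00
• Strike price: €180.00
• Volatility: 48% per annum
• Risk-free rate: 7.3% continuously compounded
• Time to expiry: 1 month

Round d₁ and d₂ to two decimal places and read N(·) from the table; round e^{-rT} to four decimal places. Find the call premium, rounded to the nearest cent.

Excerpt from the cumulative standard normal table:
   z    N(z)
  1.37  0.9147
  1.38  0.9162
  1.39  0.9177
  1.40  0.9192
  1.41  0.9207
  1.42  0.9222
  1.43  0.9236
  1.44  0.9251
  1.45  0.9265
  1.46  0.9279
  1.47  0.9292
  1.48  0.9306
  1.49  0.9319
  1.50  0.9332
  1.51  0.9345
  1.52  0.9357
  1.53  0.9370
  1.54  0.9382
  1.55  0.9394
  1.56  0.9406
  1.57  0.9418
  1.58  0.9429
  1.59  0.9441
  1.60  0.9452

€41.95

σ√T = 0.48·√0.08333 = 0.1386
d₁ = [ln(220/180) + (0.073 + 0.48²/2)·0.08333] / 0.1386 = [0.2007 + 0.0157] / 0.1386 = 1.5614 which rounds to 1.56
d₂ = d₁ − σ√T = 1.5614 − 0.1386 = 1.4228 which rounds to 1.42
exp(−rT) = exp(−0.073·0.08333) = 0.9939
C = 220·N(1.56) − 180·0.9939·N(1.42) = 220·0.9406 − 180·0.9939·0.9222 = 206.9320 − 164.9834 = 41.9486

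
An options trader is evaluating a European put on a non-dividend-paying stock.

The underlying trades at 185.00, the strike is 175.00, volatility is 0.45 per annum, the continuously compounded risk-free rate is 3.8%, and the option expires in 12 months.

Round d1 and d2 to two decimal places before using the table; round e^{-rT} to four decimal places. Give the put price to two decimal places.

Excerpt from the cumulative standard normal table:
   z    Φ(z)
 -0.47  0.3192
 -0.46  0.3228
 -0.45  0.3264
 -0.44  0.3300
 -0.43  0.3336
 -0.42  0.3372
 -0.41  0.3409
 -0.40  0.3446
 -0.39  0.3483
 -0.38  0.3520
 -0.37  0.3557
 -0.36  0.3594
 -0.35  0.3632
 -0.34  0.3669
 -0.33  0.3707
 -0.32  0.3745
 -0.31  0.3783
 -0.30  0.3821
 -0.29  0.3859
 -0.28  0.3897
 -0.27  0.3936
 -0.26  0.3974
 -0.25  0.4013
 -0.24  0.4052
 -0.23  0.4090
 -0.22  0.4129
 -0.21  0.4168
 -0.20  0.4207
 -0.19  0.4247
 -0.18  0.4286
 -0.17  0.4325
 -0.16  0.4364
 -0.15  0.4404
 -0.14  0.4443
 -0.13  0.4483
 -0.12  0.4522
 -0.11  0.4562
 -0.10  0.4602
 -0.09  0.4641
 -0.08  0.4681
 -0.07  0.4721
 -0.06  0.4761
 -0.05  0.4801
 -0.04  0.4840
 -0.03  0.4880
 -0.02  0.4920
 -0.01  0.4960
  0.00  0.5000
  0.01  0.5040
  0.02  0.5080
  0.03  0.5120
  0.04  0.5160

23.87

σ√T = 0.45·√1 = 0.4500
ln(S/K) + (r + σ²/2)T = ln(185/175) + (0.038 + 0.45²/2)·1 = 0.0556 + 0.1393 = 0.1948
d₁ = 0.1948 / 0.4500 = 0.4329 ⇒ 0.43
d₂ = d₁ − σ√T = 0.4329 − 0.4500 = -0.0171 ⇒ -0.02
e^(−rT) = e^(−0.038·1) = 0.9627
P = 175·0.9627·N(0.02) − 185·N(-0.43) = 175·0.9627·0.5080 − 185·0.3336 = 85.5840 − 61.7160 = 23.8680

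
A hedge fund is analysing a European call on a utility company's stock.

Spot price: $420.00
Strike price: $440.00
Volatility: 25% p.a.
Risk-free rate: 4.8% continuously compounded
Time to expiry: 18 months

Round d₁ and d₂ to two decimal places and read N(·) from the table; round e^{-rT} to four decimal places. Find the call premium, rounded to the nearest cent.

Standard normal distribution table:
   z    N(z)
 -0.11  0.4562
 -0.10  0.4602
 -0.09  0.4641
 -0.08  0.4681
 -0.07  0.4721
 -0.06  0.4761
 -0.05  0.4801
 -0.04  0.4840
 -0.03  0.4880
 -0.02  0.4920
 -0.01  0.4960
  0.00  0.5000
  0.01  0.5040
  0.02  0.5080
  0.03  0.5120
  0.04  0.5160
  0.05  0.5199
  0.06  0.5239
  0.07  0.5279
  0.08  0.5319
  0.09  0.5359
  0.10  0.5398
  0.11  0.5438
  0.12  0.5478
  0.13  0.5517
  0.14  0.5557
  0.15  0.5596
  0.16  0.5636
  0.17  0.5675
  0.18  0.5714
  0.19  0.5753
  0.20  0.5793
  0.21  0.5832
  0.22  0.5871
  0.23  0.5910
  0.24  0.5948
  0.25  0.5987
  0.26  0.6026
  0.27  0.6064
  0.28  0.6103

$56.53

T = 1.5;  σ√T = 0.3062
d₁ = [ln(420/440) + (0.048 + 0.25²/2)·1.5] / 0.3062 = [-0.0465 + 0.1189] / 0.3062 = 0.2363 which rounds to 0.24
d₂ = d₁ − σ√T = 0.2363 − 0.3062 = -0.0699 which rounds to -0.07
e^(−rT) = e^(−0.048·1.5) = 0.9305
C = 420·N(0.24) − 440·0.9305·N(-0.07) = 420·0.5948 − 440·0.9305·0.4721 = 249.8160 − 193.2872 = 56.5288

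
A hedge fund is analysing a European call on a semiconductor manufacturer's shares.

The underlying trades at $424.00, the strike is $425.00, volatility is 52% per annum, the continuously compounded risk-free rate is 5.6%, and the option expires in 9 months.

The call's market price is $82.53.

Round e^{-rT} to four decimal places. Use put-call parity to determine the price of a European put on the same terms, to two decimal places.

e^(−rT) = e^(−0.056·0.75) = 0.9589
Put-call parity: C − P = S − K·e^(−rT) = 424 − 425·0.9589 = 424 − 407.5325 = 16.4675
P = C − (C − P) = 82.53 − (16.4675) = 66.0625

$66.06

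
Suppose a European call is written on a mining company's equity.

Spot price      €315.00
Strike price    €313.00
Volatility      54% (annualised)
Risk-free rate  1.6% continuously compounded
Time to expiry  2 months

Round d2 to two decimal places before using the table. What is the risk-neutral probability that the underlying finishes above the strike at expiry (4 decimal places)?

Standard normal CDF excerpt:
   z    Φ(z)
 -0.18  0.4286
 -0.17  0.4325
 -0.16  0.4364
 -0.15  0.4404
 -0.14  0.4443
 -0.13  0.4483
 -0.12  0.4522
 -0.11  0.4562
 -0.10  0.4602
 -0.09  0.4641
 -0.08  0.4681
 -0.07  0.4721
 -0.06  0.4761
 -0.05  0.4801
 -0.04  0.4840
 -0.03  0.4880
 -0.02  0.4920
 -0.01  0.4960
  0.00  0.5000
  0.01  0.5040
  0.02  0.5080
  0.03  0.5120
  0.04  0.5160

0.4721

T = 0.1667;  σ√T = 0.2205
d₁ = [ln(315/313) + (0.016 + ½·0.54²)·0.1667] / (σ√T) = (0.0064 + 0.0270) / 0.2205 = 0.1512 which rounds to 0.15
d₂ = 0.1512 − 0.2205 = -0.0692 which rounds to -0.07
Pr(exercise) under Q = N(d₂) = 0.4721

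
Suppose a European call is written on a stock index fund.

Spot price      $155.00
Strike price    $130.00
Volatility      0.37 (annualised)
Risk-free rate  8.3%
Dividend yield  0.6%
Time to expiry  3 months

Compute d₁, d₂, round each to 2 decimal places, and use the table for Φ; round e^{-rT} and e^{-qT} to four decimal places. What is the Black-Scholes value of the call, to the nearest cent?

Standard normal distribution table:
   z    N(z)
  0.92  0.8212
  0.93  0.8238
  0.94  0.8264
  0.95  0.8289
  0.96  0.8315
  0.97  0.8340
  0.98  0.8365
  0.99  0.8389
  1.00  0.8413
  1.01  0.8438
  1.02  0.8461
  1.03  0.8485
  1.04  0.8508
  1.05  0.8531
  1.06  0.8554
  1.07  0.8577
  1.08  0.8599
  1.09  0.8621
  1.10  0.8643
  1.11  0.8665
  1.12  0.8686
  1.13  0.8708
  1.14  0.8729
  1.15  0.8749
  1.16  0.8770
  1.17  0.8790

σ√T = 0.37 × 0.5000 = 0.1850
d₁ = [ln(155/130) + (0.083 − 0.006 + 0.37²/2)·0.25] / 0.1850 = [0.1759 + 0.0364] / 0.1850 = 1.1473 ≈ 1.15
d₂ = d₁ − σ√T = 1.1473 − 0.1850 = 0.9623 ≈ 0.96
e^(−qT) = e^(−0.006·0.25) = 0.9985;  e^(−rT) = e^(−0.083·0.25) = 0.9795
N(d₁) = N(1.15) = 0.8749;  N(d₂) = N(0.96) = 0.8315
C = 155·0.9985·0.8749 − 130·0.9795·0.8315 = 135.4061 − 105.8791 = 29.5270

$29.53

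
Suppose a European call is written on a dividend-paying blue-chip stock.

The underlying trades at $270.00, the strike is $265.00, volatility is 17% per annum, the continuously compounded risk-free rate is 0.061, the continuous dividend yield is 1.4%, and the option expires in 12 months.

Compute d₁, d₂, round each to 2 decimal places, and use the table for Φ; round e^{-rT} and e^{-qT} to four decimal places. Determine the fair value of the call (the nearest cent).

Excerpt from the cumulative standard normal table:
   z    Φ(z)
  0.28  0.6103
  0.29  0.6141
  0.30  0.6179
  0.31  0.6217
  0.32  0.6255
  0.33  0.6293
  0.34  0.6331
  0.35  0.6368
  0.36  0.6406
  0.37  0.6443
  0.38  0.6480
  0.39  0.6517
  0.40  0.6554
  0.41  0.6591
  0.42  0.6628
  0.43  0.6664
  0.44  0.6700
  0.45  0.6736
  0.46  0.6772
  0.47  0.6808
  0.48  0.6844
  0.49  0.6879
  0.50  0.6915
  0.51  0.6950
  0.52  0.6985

$27.21

σ√T = 0.17·√1 = 0.1700
ln(S/K) + (r − q + σ²/2)T = ln(270/265) + (0.061 − 0.014 + 0.17²/2)·1 = 0.0187 + 0.0615 = 0.0801
d₁ = 0.0801 / 0.1700 = 0.4714 which rounds to 0.47
d₂ = d₁ − σ√T = 0.4714 − 0.1700 = 0.3014 which rounds to 0.30
e^(−qT) = e^(−0.014·1) = 0.9861;  e^(−rT) = e^(−0.061·1) = 0.9408
C = 270·0.9861·N(0.47) − 265·0.9408·N(0.30) = 270·0.9861·0.6808 − 265·0.9408·0.6179 = 181.2610 − 154.0499 = 27.2111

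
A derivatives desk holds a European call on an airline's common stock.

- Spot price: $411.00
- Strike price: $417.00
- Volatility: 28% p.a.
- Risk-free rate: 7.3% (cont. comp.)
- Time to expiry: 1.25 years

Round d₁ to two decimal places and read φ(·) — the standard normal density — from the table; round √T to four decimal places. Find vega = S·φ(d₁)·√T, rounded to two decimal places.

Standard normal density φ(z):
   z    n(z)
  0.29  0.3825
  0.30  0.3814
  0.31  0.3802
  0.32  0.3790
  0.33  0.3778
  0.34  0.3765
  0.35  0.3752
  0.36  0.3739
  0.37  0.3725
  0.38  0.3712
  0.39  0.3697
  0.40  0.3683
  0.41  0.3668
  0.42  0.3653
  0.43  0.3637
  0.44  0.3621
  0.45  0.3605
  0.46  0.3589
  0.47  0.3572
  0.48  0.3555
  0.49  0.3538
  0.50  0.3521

σ√T = 0.28 × 1.1180 = 0.3130
d₁ = [ln(411/417) + (0.073 + 0.28²/2)·1.25] / 0.3130 = [-0.0145 + 0.1402] / 0.3130 = 0.4017 ≈ 0.40
√T = √1.25 = 1.1180
φ(d₁) = φ(0.40) = 0.3683
vega = S·φ(d₁)·√T = 411·0.3683·1.1180 = 169.2331

169.23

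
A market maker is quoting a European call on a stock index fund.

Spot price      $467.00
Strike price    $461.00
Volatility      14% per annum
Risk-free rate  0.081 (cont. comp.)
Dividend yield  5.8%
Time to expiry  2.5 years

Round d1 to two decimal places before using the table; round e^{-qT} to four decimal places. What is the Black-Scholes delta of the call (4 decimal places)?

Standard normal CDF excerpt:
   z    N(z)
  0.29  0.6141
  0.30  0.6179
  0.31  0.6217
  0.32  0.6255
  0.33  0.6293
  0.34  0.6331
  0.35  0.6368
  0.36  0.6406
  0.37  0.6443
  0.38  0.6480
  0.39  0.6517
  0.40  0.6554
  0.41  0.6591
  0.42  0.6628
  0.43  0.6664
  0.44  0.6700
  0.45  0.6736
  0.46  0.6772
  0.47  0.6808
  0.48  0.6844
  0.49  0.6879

0.5764

σ√T = 0.14 × 1.5811 = 0.2214
d₁ = [ln(467/461) + (0.081 − 0.058 + 0.14²/2)·2.5] / 0.2214 = [0.0129 + 0.0820] / 0.2214 = 0.4289 ⇒ 0.43
N(d₁) = N(0.43) = 0.6664
Δ_call = exp(−qT)·N(d₁) = 0.8650·0.6664 = 0.5764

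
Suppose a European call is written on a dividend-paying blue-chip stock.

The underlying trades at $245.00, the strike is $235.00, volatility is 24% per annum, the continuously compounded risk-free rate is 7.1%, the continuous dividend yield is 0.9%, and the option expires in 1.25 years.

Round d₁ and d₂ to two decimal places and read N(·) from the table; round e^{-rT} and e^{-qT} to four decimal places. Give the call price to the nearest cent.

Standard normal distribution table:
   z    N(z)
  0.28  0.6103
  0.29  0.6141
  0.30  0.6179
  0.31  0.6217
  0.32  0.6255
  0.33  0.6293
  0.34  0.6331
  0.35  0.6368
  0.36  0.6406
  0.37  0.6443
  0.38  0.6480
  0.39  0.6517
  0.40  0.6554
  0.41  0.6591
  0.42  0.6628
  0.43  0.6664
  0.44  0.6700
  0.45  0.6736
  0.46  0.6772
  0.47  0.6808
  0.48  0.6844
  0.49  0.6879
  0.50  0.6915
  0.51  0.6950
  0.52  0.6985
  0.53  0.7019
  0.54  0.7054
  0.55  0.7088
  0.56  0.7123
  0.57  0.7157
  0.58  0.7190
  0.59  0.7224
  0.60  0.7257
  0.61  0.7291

$40.49

T = 1.25;  σ√T = 0.2683
d₁ = [ln(245/235) + (0.071 − 0.009 + ½·0.24²)·1.25] / (σ√T) = (0.0417 + 0.1135) / 0.2683 = 0.5783 ⇒ 0.58
d₂ = 0.5783 − 0.2683 = 0.3100 ⇒ 0.31
exp(−qT) = exp(−0.009·1.25) = 0.9888;  exp(−rT) = exp(−0.071·1.25) = 0.9151
N(d₁) = N(0.58) = 0.7190;  N(d₂) = N(0.31) = 0.6217
C = 245·0.9888·0.7190 − 235·0.9151·0.6217 = 174.1821 − 133.6957 = 40.4864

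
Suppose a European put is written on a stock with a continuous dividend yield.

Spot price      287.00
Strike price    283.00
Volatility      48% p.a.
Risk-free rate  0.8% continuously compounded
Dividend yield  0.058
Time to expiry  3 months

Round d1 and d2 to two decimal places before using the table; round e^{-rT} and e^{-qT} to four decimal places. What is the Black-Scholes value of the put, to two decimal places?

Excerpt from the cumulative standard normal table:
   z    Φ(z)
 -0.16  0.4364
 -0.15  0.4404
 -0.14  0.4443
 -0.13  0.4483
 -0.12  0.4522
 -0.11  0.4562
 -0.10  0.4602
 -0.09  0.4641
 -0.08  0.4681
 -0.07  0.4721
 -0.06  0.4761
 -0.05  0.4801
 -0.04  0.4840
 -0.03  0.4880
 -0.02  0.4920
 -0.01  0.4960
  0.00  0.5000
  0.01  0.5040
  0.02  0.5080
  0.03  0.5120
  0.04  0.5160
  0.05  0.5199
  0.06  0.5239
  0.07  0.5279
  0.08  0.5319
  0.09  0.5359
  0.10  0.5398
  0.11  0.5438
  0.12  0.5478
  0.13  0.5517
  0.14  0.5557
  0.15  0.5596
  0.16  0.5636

σ√T = 0.48·√0.25 = 0.2400
d₁ = [ln(287/283) + (0.008 − 0.058 + ½·0.48²)·0.25] / (σ√T) = (0.0140 + 0.0163) / 0.2400 = 0.1264 ≈ 0.13
d₂ = 0.1264 − 0.2400 = -0.1136 ≈ -0.11
e^(−qT) = e^(−0.058·0.25) = 0.9856;  e^(−rT) = e^(−0.008·0.25) = 0.9980
N(−d₂) = N(0.11) = 0.5438;  N(−d₁) = N(-0.13) = 0.4483
P = 283·0.9980·0.5438 − 287·0.9856·0.4483 = 153.5876 − 126.8094 = 26.7782

26.78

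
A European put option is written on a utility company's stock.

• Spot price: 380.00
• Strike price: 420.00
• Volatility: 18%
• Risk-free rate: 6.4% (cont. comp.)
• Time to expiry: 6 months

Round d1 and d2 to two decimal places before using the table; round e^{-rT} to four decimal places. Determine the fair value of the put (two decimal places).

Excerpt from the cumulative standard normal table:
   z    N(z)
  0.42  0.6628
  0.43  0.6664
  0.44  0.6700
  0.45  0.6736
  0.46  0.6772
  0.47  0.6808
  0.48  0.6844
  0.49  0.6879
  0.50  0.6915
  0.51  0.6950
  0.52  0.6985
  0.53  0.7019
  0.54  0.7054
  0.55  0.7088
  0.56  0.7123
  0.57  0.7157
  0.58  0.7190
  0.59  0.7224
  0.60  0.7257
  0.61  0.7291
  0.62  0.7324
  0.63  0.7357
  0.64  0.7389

σ√T = 0.18 × 0.7071 = 0.1273
d₁ = [ln(380/420) + (0.064 + 0.18²/2)·0.5] / 0.1273 = [-0.1001 + 0.0401] / 0.1273 = -0.4713 ≈ -0.47
d₂ = d₁ − σ√T = -0.4713 − 0.1273 = -0.5986 ≈ -0.60
exp(−rT) = exp(−0.064·0.5) = 0.9685
P = 420·0.9685·N(0.60) − 380·N(0.47) = 420·0.9685·0.7257 − 380·0.6808 = 295.1930 − 258.7040 = 36.4890

36.49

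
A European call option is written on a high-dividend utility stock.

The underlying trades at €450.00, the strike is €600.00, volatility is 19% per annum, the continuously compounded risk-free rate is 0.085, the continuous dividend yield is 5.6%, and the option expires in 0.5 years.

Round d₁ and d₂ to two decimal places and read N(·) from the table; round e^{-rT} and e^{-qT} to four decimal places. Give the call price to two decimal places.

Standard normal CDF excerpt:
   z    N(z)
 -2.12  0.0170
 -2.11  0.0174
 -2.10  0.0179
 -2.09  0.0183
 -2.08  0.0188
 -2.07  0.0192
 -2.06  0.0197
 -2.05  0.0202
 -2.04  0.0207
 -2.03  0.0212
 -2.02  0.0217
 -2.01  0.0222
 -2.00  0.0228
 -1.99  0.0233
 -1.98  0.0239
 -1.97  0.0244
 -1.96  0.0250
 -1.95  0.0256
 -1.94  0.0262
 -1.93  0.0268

€0.38

σ√T = 0.19·√0.5 = 0.1344
d₁ = [ln(450/600) + (0.085 − 0.056 + 0.19²/2)·0.5] / 0.1344 = [-0.2877 + 0.0235] / 0.1344 = -1.9662 ≈ -1.97
d₂ = d₁ − σ√T = -1.9662 − 0.1344 = -2.1005 ≈ -2.10
exp(−qT) = exp(−0.056·0.5) = 0.9724;  exp(−rT) = exp(−0.085·0.5) = 0.9584
N(d₁) = N(-1.97) = 0.0244;  N(d₂) = N(-2.10) = 0.0179
C = 450·0.9724·0.0244 − 600·0.9584·0.0179 = 10.6770 − 10.2932 = 0.3837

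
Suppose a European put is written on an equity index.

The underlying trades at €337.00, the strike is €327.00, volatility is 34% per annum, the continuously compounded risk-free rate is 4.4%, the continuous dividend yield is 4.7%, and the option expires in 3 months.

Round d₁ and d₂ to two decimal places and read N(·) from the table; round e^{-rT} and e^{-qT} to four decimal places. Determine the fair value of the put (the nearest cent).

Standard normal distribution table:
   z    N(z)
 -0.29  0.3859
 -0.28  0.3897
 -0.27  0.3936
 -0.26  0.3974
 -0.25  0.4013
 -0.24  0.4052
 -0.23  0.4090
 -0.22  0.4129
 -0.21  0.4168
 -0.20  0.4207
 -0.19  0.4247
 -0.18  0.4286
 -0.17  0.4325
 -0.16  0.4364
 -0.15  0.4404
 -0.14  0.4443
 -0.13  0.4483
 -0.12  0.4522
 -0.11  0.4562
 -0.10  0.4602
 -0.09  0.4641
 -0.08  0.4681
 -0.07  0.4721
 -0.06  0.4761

€17.75

σ√T = 0.34·√0.25 = 0.1700
d₁ = [ln(337/327) + (0.044 − 0.047 + 0.34²/2)·0.25] / 0.1700 = [0.0301 + 0.0137] / 0.1700 = 0.2578 ≈ 0.26
d₂ = d₁ − σ√T = 0.2578 − 0.1700 = 0.0878 ≈ 0.09
exp(−qT) = exp(−0.047·0.25) = 0.9883;  exp(−rT) = exp(−0.044·0.25) = 0.9891
P = 327·0.9891·N(-0.09) − 337·0.9883·N(-0.26) = 327·0.9891·0.4641 − 337·0.9883·0.3974 = 150.1065 − 132.3569 = 17.7496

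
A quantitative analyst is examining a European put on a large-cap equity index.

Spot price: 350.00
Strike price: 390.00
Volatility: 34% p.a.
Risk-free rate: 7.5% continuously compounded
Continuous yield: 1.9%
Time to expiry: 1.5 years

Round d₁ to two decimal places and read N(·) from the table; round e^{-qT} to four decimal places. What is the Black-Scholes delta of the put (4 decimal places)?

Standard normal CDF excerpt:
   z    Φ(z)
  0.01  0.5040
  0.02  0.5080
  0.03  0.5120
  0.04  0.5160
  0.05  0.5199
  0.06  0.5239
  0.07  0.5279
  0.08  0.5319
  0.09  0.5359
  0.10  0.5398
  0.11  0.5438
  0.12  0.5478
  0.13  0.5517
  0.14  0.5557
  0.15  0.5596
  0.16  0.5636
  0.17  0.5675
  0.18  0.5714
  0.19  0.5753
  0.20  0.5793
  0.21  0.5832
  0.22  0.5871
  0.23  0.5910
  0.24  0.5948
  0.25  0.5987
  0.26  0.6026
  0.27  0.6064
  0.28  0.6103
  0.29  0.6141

T = 1.5;  σ√T = 0.4164
d₁ = [ln(350/390) + (0.075 − 0.019 + ½·0.34²)·1.5] / (σ√T) = (-0.1082 + 0.1707) / 0.4164 = 0.1501 → 0.15
N(d₁) = N(0.15) = 0.5596
Δ_put = exp(−qT)·(N(d₁) − 1) = 0.9719·(0.5596 − 1) = -0.4280

-0.4280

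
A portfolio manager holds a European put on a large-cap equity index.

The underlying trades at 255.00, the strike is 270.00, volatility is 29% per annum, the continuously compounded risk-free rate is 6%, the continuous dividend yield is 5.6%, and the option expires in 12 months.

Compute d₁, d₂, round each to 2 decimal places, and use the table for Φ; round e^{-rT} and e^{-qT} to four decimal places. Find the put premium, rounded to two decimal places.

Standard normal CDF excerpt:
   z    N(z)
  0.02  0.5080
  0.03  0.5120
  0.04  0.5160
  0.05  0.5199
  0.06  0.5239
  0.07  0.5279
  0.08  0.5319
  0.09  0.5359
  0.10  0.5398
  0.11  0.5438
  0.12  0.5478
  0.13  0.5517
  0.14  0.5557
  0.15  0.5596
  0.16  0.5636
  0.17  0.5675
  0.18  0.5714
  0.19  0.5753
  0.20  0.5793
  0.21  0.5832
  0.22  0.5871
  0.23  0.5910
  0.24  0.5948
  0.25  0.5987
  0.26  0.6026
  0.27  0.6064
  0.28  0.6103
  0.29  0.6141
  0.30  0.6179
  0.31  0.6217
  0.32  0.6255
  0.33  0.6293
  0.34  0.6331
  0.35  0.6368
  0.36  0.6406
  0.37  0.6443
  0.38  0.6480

σ√T = 0.29 × 1.0000 = 0.2900
ln(S/K) + (r − q + σ²/2)T = ln(255/270) + (0.06 − 0.056 + 0.29²/2)·1 = -0.0572 + 0.0460 = -0.0111
d₁ = -0.0111 / 0.2900 = -0.0383 ≈ -0.04
d₂ = d₁ − σ√T = -0.0383 − 0.2900 = -0.3283 ≈ -0.33
e^(−qT) = e^(−0.056·1) = 0.9455;  e^(−rT) = e^(−0.06·1) = 0.9418
N(−d₂) = N(0.33) = 0.6293;  N(−d₁) = N(0.04) = 0.5160
P = 270·0.9418·0.6293 − 255·0.9455·0.5160 = 160.0222 − 124.4089 = 35.6133

35.61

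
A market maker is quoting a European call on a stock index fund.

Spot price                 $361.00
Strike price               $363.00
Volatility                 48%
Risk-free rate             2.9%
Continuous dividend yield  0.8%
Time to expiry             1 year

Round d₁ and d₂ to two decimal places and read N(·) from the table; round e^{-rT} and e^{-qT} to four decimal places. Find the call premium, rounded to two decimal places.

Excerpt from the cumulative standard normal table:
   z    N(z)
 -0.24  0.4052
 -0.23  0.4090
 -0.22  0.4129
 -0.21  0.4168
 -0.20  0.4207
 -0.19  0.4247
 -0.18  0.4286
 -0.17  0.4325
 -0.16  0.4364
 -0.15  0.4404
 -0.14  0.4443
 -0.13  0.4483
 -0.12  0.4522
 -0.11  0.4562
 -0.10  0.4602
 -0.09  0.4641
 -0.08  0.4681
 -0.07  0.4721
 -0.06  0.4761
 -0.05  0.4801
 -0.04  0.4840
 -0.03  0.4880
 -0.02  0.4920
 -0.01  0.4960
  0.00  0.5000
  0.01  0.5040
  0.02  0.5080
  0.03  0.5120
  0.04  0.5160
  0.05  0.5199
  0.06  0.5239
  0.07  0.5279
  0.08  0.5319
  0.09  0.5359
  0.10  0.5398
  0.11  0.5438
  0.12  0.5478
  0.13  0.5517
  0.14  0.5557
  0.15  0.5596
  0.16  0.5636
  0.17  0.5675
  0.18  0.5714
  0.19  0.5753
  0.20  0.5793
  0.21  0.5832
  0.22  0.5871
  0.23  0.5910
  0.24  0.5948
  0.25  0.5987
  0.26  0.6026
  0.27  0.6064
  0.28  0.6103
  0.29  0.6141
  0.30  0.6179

$70.19

σ√T = 0.48·√1 = 0.4800
d₁ = [ln(361/363) + (0.029 − 0.008 + 0.48²/2)·1] / 0.4800 = [-0.0055 + 0.1362] / 0.4800 = 0.2722 ⇒ 0.27
d₂ = d₁ − σ√T = 0.2722 − 0.4800 = -0.2078 ⇒ -0.21
exp(−qT) = exp(−0.008·1) = 0.9920;  exp(−rT) = exp(−0.029·1) = 0.9714
N(d₁) = N(0.27) = 0.6064;  N(d₂) = N(-0.21) = 0.4168
C = 361·0.9920·0.6064 − 363·0.9714·0.4168 = 217.1591 − 146.9713 = 70.1879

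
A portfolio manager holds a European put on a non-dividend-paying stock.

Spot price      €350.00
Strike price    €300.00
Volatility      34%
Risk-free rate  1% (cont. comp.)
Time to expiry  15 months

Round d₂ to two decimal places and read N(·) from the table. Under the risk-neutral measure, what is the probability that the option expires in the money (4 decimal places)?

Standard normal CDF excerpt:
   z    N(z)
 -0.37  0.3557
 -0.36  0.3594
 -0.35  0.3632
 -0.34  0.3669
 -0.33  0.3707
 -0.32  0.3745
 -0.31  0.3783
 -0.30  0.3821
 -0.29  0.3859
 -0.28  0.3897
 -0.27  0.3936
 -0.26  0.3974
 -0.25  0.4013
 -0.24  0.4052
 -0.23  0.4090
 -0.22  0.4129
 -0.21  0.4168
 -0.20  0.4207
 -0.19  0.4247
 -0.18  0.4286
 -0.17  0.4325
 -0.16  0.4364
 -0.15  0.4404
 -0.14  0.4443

T = 1.25;  σ√T = 0.3801
d₁ = [ln(350/300) + (0.01 + 0.34²/2)·1.25] / 0.3801 = [0.1542 + 0.0848] / 0.3801 = 0.6285 → 0.63
d₂ = d₁ − σ√T = 0.6285 − 0.3801 = 0.2483 → 0.25
Risk-neutral Pr[S_T < K] = N(−d₂) = N(-0.25) = 0.4013

0.4013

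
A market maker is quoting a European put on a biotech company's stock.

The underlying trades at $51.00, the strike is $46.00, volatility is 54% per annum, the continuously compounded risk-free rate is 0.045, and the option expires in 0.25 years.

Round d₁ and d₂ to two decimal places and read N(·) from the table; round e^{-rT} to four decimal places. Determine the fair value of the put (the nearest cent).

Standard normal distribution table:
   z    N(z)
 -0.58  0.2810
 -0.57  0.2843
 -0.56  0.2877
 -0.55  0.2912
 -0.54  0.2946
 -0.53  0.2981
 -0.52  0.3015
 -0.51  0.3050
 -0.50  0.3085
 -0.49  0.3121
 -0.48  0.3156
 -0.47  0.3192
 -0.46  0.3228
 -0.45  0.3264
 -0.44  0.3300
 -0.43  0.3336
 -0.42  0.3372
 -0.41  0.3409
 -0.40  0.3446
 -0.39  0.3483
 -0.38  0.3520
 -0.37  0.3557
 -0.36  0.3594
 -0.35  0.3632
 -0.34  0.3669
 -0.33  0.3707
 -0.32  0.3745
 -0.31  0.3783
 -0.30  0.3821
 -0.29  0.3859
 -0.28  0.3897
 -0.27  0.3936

$2.88

σ√T = 0.54·√0.25 = 0.2700
d₁ = [ln(51/46) + (0.045 + 0.54²/2)·0.25] / 0.2700 = [0.1032 + 0.0477] / 0.2700 = 0.5588 ⇒ 0.56
d₂ = d₁ − σ√T = 0.5588 − 0.2700 = 0.2888 ⇒ 0.29
exp(−rT) = exp(−0.045·0.25) = 0.9888
N(−d₂) = N(-0.29) = 0.3859;  N(−d₁) = N(-0.56) = 0.2877
P = 46·0.9888·0.3859 − 51·0.2877 = 17.5526 − 14.6727 = 2.8799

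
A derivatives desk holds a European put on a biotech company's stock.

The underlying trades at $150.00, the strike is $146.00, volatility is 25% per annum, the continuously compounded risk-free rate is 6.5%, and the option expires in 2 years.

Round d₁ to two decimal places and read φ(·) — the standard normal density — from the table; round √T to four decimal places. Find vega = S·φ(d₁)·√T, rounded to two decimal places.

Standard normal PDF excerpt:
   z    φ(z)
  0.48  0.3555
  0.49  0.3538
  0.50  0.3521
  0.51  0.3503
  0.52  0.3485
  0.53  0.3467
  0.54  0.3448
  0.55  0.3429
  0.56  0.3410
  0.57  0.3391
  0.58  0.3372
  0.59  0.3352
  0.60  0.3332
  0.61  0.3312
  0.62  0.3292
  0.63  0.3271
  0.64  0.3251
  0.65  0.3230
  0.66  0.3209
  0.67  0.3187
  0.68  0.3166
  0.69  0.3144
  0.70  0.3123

69.83

σ√T = 0.25 × 1.4142 = 0.3536
d₁ = [ln(150/146) + (0.065 + ½·0.25²)·2] / (σ√T) = (0.0270 + 0.1925) / 0.3536 = 0.6209 ≈ 0.62
√T = √2 = 1.4142
φ(d₁) = φ(0.62) = 0.3292
vega = S·φ(d₁)·√T = 150·0.3292·1.4142 = 69.8332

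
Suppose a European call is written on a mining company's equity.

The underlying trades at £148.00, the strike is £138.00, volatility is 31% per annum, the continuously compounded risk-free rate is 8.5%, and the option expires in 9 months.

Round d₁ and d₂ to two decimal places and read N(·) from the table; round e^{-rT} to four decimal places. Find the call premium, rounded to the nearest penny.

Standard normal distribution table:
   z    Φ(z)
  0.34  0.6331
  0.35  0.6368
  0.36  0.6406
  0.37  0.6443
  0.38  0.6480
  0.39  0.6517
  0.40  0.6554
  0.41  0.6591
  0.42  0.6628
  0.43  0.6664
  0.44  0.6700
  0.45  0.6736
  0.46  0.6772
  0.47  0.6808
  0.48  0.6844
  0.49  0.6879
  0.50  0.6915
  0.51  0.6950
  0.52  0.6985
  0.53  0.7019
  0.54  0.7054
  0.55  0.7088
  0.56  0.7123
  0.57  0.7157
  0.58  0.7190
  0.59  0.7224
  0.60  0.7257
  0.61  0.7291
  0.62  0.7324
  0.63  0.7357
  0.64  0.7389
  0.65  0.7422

£25.94

σ√T = 0.31·√0.75 = 0.2685
ln(S/K) + (r + σ²/2)T = ln(148/138) + (0.085 + 0.31²/2)·0.75 = 0.0700 + 0.0998 = 0.1697
d₁ = 0.1697 / 0.2685 = 0.6323 which rounds to 0.63
d₂ = d₁ − σ√T = 0.6323 − 0.2685 = 0.3638 which rounds to 0.36
exp(−rT) = exp(−0.085·0.75) = 0.9382
N(d₁) = N(0.63) = 0.7357;  N(d₂) = N(0.36) = 0.6406
C = 148·0.7357 − 138·0.9382·0.6406 = 108.8836 − 82.9395 = 25.9441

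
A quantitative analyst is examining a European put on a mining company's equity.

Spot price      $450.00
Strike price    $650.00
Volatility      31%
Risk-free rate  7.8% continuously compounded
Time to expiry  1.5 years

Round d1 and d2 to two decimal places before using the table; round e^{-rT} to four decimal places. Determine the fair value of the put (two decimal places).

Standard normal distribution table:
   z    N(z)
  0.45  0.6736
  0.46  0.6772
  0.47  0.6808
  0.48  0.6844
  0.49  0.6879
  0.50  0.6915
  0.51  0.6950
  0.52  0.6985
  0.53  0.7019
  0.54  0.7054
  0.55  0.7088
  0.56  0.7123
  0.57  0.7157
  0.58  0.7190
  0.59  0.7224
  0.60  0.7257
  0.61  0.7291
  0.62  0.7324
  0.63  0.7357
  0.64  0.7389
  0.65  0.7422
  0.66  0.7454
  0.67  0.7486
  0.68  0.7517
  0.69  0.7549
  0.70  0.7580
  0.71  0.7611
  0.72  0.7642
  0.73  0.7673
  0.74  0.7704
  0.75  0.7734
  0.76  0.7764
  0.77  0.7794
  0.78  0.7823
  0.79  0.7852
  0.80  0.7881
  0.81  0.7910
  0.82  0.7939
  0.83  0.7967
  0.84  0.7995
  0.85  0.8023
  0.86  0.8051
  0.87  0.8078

$157.56

T = 1.5;  σ√T = 0.3797
d₁ = [ln(450/650) + (0.078 + ½·0.31²)·1.5] / (σ√T) = (-0.3677 + 0.1891) / 0.3797 = -0.4705 ⇒ -0.47
d₂ = -0.4705 − 0.3797 = -0.8502 ⇒ -0.85
e^(−rT) = e^(−0.078·1.5) = 0.8896
P = 650·0.8896·N(0.85) − 450·N(0.47) = 650·0.8896·0.8023 − 450·0.6808 = 463.9220 − 306.3600 = 157.5620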